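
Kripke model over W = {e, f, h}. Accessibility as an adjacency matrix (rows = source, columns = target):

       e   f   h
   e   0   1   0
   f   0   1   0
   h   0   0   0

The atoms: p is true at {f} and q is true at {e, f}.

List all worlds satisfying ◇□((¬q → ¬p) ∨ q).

e: successors {f}; □((¬q → ¬p) ∨ q) there: f:T. ✓
f: successors {f}; □((¬q → ¬p) ∨ q) there: f:T. ✓
h: no successors, so ◇□((¬q → ¬p) ∨ q) fails. ✗

{e, f}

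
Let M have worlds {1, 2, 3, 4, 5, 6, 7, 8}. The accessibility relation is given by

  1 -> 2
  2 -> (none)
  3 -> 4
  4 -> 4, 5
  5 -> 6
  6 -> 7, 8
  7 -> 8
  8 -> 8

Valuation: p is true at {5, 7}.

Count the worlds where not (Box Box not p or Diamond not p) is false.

8

1: Box Box not p or Diamond not p is T. ✗
2: Box Box not p or Diamond not p is T. ✗
3: Box Box not p or Diamond not p is T. ✗
4: Box Box not p or Diamond not p is T. ✗
5: Box Box not p or Diamond not p is T. ✗
6: Box Box not p or Diamond not p is T. ✗
7: Box Box not p or Diamond not p is T. ✗
8: Box Box not p or Diamond not p is T. ✗
Satisfying worlds: ∅.
So not (Box Box not p or Diamond not p) fails at the other 8 worlds.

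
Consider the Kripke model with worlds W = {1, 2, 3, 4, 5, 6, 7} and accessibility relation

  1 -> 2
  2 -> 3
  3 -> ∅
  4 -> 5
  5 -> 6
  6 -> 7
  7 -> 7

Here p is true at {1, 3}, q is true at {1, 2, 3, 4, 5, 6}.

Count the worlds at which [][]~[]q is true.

1: successors {2}; []~[]q there: 2:F. ✗
2: successors {3}; []~[]q there: 3:T. ✓
3: no successors, so [][]~[]q holds vacuously. ✓
4: successors {5}; []~[]q there: 5:T. ✓
5: successors {6}; []~[]q there: 6:T. ✓
6: successors {7}; []~[]q there: 7:T. ✓
7: successors {7}; []~[]q there: 7:T. ✓
Satisfying worlds: {2, 3, 4, 5, 6, 7}.

6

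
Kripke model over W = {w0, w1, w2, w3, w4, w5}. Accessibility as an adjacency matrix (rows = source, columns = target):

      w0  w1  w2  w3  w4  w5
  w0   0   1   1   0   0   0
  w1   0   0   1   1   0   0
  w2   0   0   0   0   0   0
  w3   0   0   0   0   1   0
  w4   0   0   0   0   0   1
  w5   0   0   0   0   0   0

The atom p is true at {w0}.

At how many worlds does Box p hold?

w0: successors {w1, w2}; p there: w1:F, w2:F. ✗
w1: successors {w2, w3}; p there: w2:F, w3:F. ✗
w2: no successors, so Box p holds vacuously. ✓
w3: successors {w4}; p there: w4:F. ✗
w4: successors {w5}; p there: w5:F. ✗
w5: no successors, so Box p holds vacuously. ✓
Satisfying worlds: {w2, w5}.

2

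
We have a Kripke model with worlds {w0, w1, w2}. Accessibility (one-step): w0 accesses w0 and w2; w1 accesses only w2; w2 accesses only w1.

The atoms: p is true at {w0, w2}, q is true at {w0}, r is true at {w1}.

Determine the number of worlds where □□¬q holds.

2

w0: successors {w0, w2}; □¬q there: w0:F, w2:T. ✗
w1: successors {w2}; □¬q there: w2:T. ✓
w2: successors {w1}; □¬q there: w1:T. ✓
Satisfying worlds: {w1, w2}.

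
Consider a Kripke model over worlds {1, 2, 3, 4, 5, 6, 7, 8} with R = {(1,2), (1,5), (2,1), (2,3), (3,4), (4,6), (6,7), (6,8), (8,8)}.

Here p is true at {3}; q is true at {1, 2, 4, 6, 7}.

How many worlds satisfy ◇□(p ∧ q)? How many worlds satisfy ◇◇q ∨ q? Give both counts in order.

2 and 6

For ◇□(p ∧ q):
1: successors {2, 5}; □(p ∧ q) there: 2:F, 5:T. ✓
2: successors {1, 3}; □(p ∧ q) there: 1:F, 3:F. ✗
3: successors {4}; □(p ∧ q) there: 4:F. ✗
4: successors {6}; □(p ∧ q) there: 6:F. ✗
5: no successors, so ◇□(p ∧ q) fails. ✗
6: successors {7, 8}; □(p ∧ q) there: 7:T, 8:F. ✓
7: no successors, so ◇□(p ∧ q) fails. ✗
8: successors {8}; □(p ∧ q) there: 8:F. ✗
— 2 worlds.
For ◇◇q ∨ q:
1: ◇◇q is T, q is T. ✓
2: ◇◇q is T, q is T. ✓
3: ◇◇q is T, q is F. ✓
4: ◇◇q is T, q is T. ✓
5: ◇◇q is F, q is F. ✗
6: ◇◇q is F, q is T. ✓
7: ◇◇q is F, q is T. ✓
8: ◇◇q is F, q is F. ✗
— 6 worlds.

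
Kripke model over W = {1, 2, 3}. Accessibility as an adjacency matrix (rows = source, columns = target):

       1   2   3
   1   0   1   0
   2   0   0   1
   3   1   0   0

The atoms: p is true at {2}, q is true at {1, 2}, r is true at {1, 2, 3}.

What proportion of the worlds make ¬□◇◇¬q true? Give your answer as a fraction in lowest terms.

1: □◇◇¬q is F. ✓
2: □◇◇¬q is F. ✓
3: □◇◇¬q is T. ✗
That's 2 of 3 worlds, so 2/3.

2/3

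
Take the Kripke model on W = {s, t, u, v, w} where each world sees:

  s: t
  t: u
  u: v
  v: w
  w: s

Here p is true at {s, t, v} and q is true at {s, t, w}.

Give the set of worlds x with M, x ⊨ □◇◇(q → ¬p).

{s, t, w}

s: successors {t}; ◇◇(q → ¬p) there: t:T. ✓
t: successors {u}; ◇◇(q → ¬p) there: u:T. ✓
u: successors {v}; ◇◇(q → ¬p) there: v:F. ✗
v: successors {w}; ◇◇(q → ¬p) there: w:F. ✗
w: successors {s}; ◇◇(q → ¬p) there: s:T. ✓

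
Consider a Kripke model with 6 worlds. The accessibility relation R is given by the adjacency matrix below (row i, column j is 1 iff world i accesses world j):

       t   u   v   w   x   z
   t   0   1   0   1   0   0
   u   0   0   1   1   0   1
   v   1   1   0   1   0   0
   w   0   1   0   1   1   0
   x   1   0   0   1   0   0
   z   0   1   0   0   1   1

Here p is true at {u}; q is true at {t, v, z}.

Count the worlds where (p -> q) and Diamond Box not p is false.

t: p -> q is T, Diamond Box not p is T. ✓
u: p -> q is F, Diamond Box not p is F. ✗
v: p -> q is T, Diamond Box not p is T. ✓
w: p -> q is T, Diamond Box not p is T. ✓
x: p -> q is T, Diamond Box not p is F. ✗
z: p -> q is T, Diamond Box not p is T. ✓
Satisfying worlds: {t, v, w, z}.
So (p -> q) and Diamond Box not p fails at the other 2 worlds.

2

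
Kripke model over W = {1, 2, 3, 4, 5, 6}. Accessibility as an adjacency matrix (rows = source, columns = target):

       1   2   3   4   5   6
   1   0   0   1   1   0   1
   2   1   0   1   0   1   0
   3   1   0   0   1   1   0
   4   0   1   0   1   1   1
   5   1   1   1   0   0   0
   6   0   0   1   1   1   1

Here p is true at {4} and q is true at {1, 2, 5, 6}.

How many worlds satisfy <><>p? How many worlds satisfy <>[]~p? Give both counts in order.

6 and 5

For <><>p:
1: successors {3, 4, 6}; <>p there: 3:T, 4:T, 6:T. ✓
2: successors {1, 3, 5}; <>p there: 1:T, 3:T, 5:F. ✓
3: successors {1, 4, 5}; <>p there: 1:T, 4:T, 5:F. ✓
4: successors {2, 4, 5, 6}; <>p there: 2:F, 4:T, 5:F, 6:T. ✓
5: successors {1, 2, 3}; <>p there: 1:T, 2:F, 3:T. ✓
6: successors {3, 4, 5, 6}; <>p there: 3:T, 4:T, 5:F, 6:T. ✓
— 6 worlds.
For <>[]~p:
1: successors {3, 4, 6}; []~p there: 3:F, 4:F, 6:F. ✗
2: successors {1, 3, 5}; []~p there: 1:F, 3:F, 5:T. ✓
3: successors {1, 4, 5}; []~p there: 1:F, 4:F, 5:T. ✓
4: successors {2, 4, 5, 6}; []~p there: 2:T, 4:F, 5:T, 6:F. ✓
5: successors {1, 2, 3}; []~p there: 1:F, 2:T, 3:F. ✓
6: successors {3, 4, 5, 6}; []~p there: 3:F, 4:F, 5:T, 6:F. ✓
— 5 worlds.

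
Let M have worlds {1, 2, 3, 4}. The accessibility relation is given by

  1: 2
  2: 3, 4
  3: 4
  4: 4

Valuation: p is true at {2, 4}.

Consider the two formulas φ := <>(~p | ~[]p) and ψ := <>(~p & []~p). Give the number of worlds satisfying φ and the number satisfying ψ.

2 and 0

For <>(~p | ~[]p):
1: successors {2}; ~p | ~[]p there: 2:T. ✓
2: successors {3, 4}; ~p | ~[]p there: 3:T, 4:F. ✓
3: successors {4}; ~p | ~[]p there: 4:F. ✗
4: successors {4}; ~p | ~[]p there: 4:F. ✗
— 2 worlds.
For <>(~p & []~p):
1: successors {2}; ~p & []~p there: 2:F. ✗
2: successors {3, 4}; ~p & []~p there: 3:F, 4:F. ✗
3: successors {4}; ~p & []~p there: 4:F. ✗
4: successors {4}; ~p & []~p there: 4:F. ✗
— 0 worlds.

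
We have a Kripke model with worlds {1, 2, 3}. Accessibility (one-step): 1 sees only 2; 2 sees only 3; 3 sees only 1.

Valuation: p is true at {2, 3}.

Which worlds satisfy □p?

{1, 2}

1: successors {2}; p there: 2:T. ✓
2: successors {3}; p there: 3:T. ✓
3: successors {1}; p there: 1:F. ✗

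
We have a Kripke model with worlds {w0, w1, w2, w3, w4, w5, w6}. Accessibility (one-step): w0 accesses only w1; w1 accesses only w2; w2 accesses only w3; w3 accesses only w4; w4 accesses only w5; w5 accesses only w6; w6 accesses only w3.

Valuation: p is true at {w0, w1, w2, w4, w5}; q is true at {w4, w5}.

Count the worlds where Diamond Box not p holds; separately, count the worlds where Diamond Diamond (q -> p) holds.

For Diamond Box not p:
w0: successors {w1}; Box not p there: w1:F. ✗
w1: successors {w2}; Box not p there: w2:T. ✓
w2: successors {w3}; Box not p there: w3:F. ✗
w3: successors {w4}; Box not p there: w4:F. ✗
w4: successors {w5}; Box not p there: w5:T. ✓
w5: successors {w6}; Box not p there: w6:T. ✓
w6: successors {w3}; Box not p there: w3:F. ✗
— 3 worlds.
For Diamond Diamond (q -> p):
w0: successors {w1}; Diamond (q -> p) there: w1:T. ✓
w1: successors {w2}; Diamond (q -> p) there: w2:T. ✓
w2: successors {w3}; Diamond (q -> p) there: w3:T. ✓
w3: successors {w4}; Diamond (q -> p) there: w4:T. ✓
w4: successors {w5}; Diamond (q -> p) there: w5:T. ✓
w5: successors {w6}; Diamond (q -> p) there: w6:T. ✓
w6: successors {w3}; Diamond (q -> p) there: w3:T. ✓
— 7 worlds.

3 and 7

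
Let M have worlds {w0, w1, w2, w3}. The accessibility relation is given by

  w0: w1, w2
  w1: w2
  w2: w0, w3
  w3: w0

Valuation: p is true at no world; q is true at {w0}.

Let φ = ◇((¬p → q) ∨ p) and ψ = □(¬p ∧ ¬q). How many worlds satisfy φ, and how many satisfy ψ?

For ◇((¬p → q) ∨ p):
w0: successors {w1, w2}; (¬p → q) ∨ p there: w1:F, w2:F. ✗
w1: successors {w2}; (¬p → q) ∨ p there: w2:F. ✗
w2: successors {w0, w3}; (¬p → q) ∨ p there: w0:T, w3:F. ✓
w3: successors {w0}; (¬p → q) ∨ p there: w0:T. ✓
— 2 worlds.
For □(¬p ∧ ¬q):
w0: successors {w1, w2}; ¬p ∧ ¬q there: w1:T, w2:T. ✓
w1: successors {w2}; ¬p ∧ ¬q there: w2:T. ✓
w2: successors {w0, w3}; ¬p ∧ ¬q there: w0:F, w3:T. ✗
w3: successors {w0}; ¬p ∧ ¬q there: w0:F. ✗
— 2 worlds.

2 and 2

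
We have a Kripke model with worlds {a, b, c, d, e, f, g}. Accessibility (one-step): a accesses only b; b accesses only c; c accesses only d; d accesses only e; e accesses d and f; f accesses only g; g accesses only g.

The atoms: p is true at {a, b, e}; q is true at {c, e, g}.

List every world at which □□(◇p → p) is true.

a: successors {b}; □(◇p → p) there: b:T. ✓
b: successors {c}; □(◇p → p) there: c:F. ✗
c: successors {d}; □(◇p → p) there: d:T. ✓
d: successors {e}; □(◇p → p) there: e:F. ✗
e: successors {d, f}; □(◇p → p) there: d:T, f:T. ✓
f: successors {g}; □(◇p → p) there: g:T. ✓
g: successors {g}; □(◇p → p) there: g:T. ✓

{a, c, e, f, g}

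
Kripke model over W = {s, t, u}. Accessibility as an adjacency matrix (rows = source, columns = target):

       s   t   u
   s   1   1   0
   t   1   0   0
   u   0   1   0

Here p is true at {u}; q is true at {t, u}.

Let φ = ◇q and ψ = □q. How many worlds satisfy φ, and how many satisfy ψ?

For ◇q:
s: successors {s, t}; q there: s:F, t:T. ✓
t: successors {s}; q there: s:F. ✗
u: successors {t}; q there: t:T. ✓
— 2 worlds.
For □q:
s: successors {s, t}; q there: s:F, t:T. ✗
t: successors {s}; q there: s:F. ✗
u: successors {t}; q there: t:T. ✓
— 1 world.

2 and 1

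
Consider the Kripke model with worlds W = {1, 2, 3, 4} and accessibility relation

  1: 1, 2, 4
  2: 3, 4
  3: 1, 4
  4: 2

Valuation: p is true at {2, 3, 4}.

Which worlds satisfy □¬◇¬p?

{4}

1: successors {1, 2, 4}; ¬◇¬p there: 1:F, 2:T, 4:T. ✗
2: successors {3, 4}; ¬◇¬p there: 3:F, 4:T. ✗
3: successors {1, 4}; ¬◇¬p there: 1:F, 4:T. ✗
4: successors {2}; ¬◇¬p there: 2:T. ✓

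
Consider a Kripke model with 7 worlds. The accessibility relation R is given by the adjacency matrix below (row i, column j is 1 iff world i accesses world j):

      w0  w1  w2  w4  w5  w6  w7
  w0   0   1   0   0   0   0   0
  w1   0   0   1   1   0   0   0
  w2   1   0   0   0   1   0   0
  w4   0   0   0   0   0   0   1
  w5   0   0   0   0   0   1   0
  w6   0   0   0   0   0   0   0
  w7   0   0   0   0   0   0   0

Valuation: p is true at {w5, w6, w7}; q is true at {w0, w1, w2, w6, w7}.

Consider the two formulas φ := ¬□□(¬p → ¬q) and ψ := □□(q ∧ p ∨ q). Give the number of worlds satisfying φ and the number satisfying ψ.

3 and 5

For ¬□□(¬p → ¬q):
w0: □□(¬p → ¬q) is F. ✓
w1: □□(¬p → ¬q) is F. ✓
w2: □□(¬p → ¬q) is F. ✓
w4: □□(¬p → ¬q) is T. ✗
w5: □□(¬p → ¬q) is T. ✗
w6: □□(¬p → ¬q) is T. ✗
w7: □□(¬p → ¬q) is T. ✗
— 3 worlds.
For □□(q ∧ p ∨ q):
w0: successors {w1}; □(q ∧ p ∨ q) there: w1:F. ✗
w1: successors {w2, w4}; □(q ∧ p ∨ q) there: w2:F, w4:T. ✗
w2: successors {w0, w5}; □(q ∧ p ∨ q) there: w0:T, w5:T. ✓
w4: successors {w7}; □(q ∧ p ∨ q) there: w7:T. ✓
w5: successors {w6}; □(q ∧ p ∨ q) there: w6:T. ✓
w6: no successors, so □□(q ∧ p ∨ q) holds vacuously. ✓
w7: no successors, so □□(q ∧ p ∨ q) holds vacuously. ✓
— 5 worlds.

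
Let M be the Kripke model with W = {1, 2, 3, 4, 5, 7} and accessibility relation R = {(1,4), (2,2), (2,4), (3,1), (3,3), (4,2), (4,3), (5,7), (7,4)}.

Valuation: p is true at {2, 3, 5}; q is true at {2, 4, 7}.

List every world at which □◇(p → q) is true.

1: successors {4}; ◇(p → q) there: 4:T. ✓
2: successors {2, 4}; ◇(p → q) there: 2:T, 4:T. ✓
3: successors {1, 3}; ◇(p → q) there: 1:T, 3:T. ✓
4: successors {2, 3}; ◇(p → q) there: 2:T, 3:T. ✓
5: successors {7}; ◇(p → q) there: 7:T. ✓
7: successors {4}; ◇(p → q) there: 4:T. ✓

{1, 2, 3, 4, 5, 7}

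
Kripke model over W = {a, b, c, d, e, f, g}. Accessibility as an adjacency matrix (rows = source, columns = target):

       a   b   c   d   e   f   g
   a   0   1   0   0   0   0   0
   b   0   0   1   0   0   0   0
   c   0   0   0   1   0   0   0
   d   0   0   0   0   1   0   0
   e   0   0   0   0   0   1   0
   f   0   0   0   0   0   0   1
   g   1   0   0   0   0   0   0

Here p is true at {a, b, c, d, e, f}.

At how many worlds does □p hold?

6

a: successors {b}; p there: b:T. ✓
b: successors {c}; p there: c:T. ✓
c: successors {d}; p there: d:T. ✓
d: successors {e}; p there: e:T. ✓
e: successors {f}; p there: f:T. ✓
f: successors {g}; p there: g:F. ✗
g: successors {a}; p there: a:T. ✓
Satisfying worlds: {a, b, c, d, e, g}.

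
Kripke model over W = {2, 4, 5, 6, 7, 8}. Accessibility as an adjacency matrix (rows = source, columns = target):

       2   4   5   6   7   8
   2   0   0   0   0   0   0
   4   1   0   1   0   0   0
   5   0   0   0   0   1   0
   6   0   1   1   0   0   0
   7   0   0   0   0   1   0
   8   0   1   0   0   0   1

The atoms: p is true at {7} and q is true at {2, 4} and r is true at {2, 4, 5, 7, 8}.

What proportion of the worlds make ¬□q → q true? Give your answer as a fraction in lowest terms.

2: ¬□q is F, q is T. ✓
4: ¬□q is T, q is T. ✓
5: ¬□q is T, q is F. ✗
6: ¬□q is T, q is F. ✗
7: ¬□q is T, q is F. ✗
8: ¬□q is T, q is F. ✗
That's 2 of 6 worlds, so 2/6 = 1/3.

1/3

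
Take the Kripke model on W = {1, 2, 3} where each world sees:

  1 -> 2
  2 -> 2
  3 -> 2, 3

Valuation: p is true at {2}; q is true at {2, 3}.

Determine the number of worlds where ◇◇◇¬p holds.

1: successors {2}; ◇◇¬p there: 2:F. ✗
2: successors {2}; ◇◇¬p there: 2:F. ✗
3: successors {2, 3}; ◇◇¬p there: 2:F, 3:T. ✓
Satisfying worlds: {3}.

1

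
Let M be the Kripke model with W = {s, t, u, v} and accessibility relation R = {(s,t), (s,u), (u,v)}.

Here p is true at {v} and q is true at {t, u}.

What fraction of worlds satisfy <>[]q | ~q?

3/4

s: <>[]q is T, ~q is T. ✓
t: <>[]q is F, ~q is F. ✗
u: <>[]q is T, ~q is F. ✓
v: <>[]q is F, ~q is T. ✓
That's 3 of 4 worlds, so 3/4.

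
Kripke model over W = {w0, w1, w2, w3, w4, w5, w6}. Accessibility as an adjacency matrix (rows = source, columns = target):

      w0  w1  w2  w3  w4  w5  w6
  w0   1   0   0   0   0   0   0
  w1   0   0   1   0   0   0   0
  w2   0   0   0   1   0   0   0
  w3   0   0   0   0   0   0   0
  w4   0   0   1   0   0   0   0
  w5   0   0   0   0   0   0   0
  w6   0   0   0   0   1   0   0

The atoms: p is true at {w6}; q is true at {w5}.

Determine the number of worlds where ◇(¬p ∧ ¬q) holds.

5

w0: successors {w0}; ¬p ∧ ¬q there: w0:T. ✓
w1: successors {w2}; ¬p ∧ ¬q there: w2:T. ✓
w2: successors {w3}; ¬p ∧ ¬q there: w3:T. ✓
w3: no successors, so ◇(¬p ∧ ¬q) fails. ✗
w4: successors {w2}; ¬p ∧ ¬q there: w2:T. ✓
w5: no successors, so ◇(¬p ∧ ¬q) fails. ✗
w6: successors {w4}; ¬p ∧ ¬q there: w4:T. ✓
Satisfying worlds: {w0, w1, w2, w4, w6}.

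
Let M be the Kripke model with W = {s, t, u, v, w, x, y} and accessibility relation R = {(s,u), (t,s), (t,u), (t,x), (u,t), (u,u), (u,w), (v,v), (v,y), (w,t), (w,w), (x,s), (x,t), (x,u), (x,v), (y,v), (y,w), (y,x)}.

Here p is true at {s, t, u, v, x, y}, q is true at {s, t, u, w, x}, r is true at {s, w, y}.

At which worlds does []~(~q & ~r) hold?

{s, t, u, w}

s: successors {u}; ~(~q & ~r) there: u:T. ✓
t: successors {s, u, x}; ~(~q & ~r) there: s:T, u:T, x:T. ✓
u: successors {t, u, w}; ~(~q & ~r) there: t:T, u:T, w:T. ✓
v: successors {v, y}; ~(~q & ~r) there: v:F, y:T. ✗
w: successors {t, w}; ~(~q & ~r) there: t:T, w:T. ✓
x: successors {s, t, u, v}; ~(~q & ~r) there: s:T, t:T, u:T, v:F. ✗
y: successors {v, w, x}; ~(~q & ~r) there: v:F, w:T, x:T. ✗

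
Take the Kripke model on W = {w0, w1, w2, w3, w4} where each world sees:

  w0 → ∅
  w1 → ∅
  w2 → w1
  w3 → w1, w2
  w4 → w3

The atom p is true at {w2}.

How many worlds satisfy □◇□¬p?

w0: no successors, so □◇□¬p holds vacuously. ✓
w1: no successors, so □◇□¬p holds vacuously. ✓
w2: successors {w1}; ◇□¬p there: w1:F. ✗
w3: successors {w1, w2}; ◇□¬p there: w1:F, w2:T. ✗
w4: successors {w3}; ◇□¬p there: w3:T. ✓
Satisfying worlds: {w0, w1, w4}.

3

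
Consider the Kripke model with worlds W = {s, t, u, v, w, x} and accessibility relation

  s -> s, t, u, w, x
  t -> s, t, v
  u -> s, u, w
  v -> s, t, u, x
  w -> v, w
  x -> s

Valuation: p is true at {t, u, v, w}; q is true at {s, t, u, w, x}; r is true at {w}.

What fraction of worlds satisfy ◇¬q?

s: successors {s, t, u, w, x}; ¬q there: s:F, t:F, u:F, w:F, x:F. ✗
t: successors {s, t, v}; ¬q there: s:F, t:F, v:T. ✓
u: successors {s, u, w}; ¬q there: s:F, u:F, w:F. ✗
v: successors {s, t, u, x}; ¬q there: s:F, t:F, u:F, x:F. ✗
w: successors {v, w}; ¬q there: v:T, w:F. ✓
x: successors {s}; ¬q there: s:F. ✗
That's 2 of 6 worlds, so 2/6 = 1/3.

1/3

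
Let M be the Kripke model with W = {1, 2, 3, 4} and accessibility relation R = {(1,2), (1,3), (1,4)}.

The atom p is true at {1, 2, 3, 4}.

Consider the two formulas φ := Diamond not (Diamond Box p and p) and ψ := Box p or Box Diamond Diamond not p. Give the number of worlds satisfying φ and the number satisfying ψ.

1 and 4

For Diamond not (Diamond Box p and p):
1: successors {2, 3, 4}; not (Diamond Box p and p) there: 2:T, 3:T, 4:T. ✓
2: no successors, so Diamond not (Diamond Box p and p) fails. ✗
3: no successors, so Diamond not (Diamond Box p and p) fails. ✗
4: no successors, so Diamond not (Diamond Box p and p) fails. ✗
— 1 world.
For Box p or Box Diamond Diamond not p:
1: Box p is T, Box Diamond Diamond not p is F. ✓
2: Box p is T, Box Diamond Diamond not p is T. ✓
3: Box p is T, Box Diamond Diamond not p is T. ✓
4: Box p is T, Box Diamond Diamond not p is T. ✓
— 4 worlds.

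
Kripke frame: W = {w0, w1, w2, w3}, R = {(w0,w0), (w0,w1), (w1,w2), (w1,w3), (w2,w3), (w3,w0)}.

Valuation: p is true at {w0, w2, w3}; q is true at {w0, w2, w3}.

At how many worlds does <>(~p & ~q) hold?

w0: successors {w0, w1}; ~p & ~q there: w0:F, w1:T. ✓
w1: successors {w2, w3}; ~p & ~q there: w2:F, w3:F. ✗
w2: successors {w3}; ~p & ~q there: w3:F. ✗
w3: successors {w0}; ~p & ~q there: w0:F. ✗
Satisfying worlds: {w0}.

1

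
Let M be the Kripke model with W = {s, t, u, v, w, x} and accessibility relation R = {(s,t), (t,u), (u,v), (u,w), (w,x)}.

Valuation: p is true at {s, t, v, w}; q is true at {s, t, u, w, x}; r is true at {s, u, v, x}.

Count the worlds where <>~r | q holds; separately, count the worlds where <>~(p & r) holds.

For <>~r | q:
s: <>~r is T, q is T. ✓
t: <>~r is F, q is T. ✓
u: <>~r is T, q is T. ✓
v: <>~r is F, q is F. ✗
w: <>~r is F, q is T. ✓
x: <>~r is F, q is T. ✓
— 5 worlds.
For <>~(p & r):
s: successors {t}; ~(p & r) there: t:T. ✓
t: successors {u}; ~(p & r) there: u:T. ✓
u: successors {v, w}; ~(p & r) there: v:F, w:T. ✓
v: no successors, so <>~(p & r) fails. ✗
w: successors {x}; ~(p & r) there: x:T. ✓
x: no successors, so <>~(p & r) fails. ✗
— 4 worlds.

5 and 4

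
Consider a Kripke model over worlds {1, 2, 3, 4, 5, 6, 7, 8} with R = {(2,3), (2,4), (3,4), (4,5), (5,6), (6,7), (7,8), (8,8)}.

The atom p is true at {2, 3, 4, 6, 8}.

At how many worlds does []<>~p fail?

1: no successors, so []<>~p holds vacuously. ✓
2: successors {3, 4}; <>~p there: 3:F, 4:T. ✗
3: successors {4}; <>~p there: 4:T. ✓
4: successors {5}; <>~p there: 5:F. ✗
5: successors {6}; <>~p there: 6:T. ✓
6: successors {7}; <>~p there: 7:F. ✗
7: successors {8}; <>~p there: 8:F. ✗
8: successors {8}; <>~p there: 8:F. ✗
Satisfying worlds: {1, 3, 5}.
So []<>~p fails at the other 5 worlds.

5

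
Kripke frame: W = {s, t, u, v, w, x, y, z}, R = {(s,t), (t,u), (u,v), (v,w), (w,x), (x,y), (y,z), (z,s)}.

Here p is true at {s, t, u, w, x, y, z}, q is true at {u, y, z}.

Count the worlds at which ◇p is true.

7

s: successors {t}; p there: t:T. ✓
t: successors {u}; p there: u:T. ✓
u: successors {v}; p there: v:F. ✗
v: successors {w}; p there: w:T. ✓
w: successors {x}; p there: x:T. ✓
x: successors {y}; p there: y:T. ✓
y: successors {z}; p there: z:T. ✓
z: successors {s}; p there: s:T. ✓
Satisfying worlds: {s, t, v, w, x, y, z}.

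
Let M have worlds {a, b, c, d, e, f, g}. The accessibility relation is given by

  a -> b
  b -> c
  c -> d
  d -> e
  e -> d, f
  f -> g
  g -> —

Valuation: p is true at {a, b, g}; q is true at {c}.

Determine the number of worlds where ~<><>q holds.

6

a: <><>q is T. ✗
b: <><>q is F. ✓
c: <><>q is F. ✓
d: <><>q is F. ✓
e: <><>q is F. ✓
f: <><>q is F. ✓
g: <><>q is F. ✓
Satisfying worlds: {b, c, d, e, f, g}.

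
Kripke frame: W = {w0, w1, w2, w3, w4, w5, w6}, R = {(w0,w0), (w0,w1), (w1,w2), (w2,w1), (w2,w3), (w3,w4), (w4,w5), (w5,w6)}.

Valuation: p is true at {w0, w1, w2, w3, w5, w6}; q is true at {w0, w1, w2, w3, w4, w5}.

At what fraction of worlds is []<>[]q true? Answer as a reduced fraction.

5/7

w0: successors {w0, w1}; <>[]q there: w0:T, w1:T. ✓
w1: successors {w2}; <>[]q there: w2:T. ✓
w2: successors {w1, w3}; <>[]q there: w1:T, w3:T. ✓
w3: successors {w4}; <>[]q there: w4:F. ✗
w4: successors {w5}; <>[]q there: w5:T. ✓
w5: successors {w6}; <>[]q there: w6:F. ✗
w6: no successors, so []<>[]q holds vacuously. ✓
That's 5 of 7 worlds, so 5/7.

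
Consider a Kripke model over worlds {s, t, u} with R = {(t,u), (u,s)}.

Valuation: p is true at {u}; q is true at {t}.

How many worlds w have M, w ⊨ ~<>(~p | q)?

s: <>(~p | q) is F. ✓
t: <>(~p | q) is F. ✓
u: <>(~p | q) is T. ✗
Satisfying worlds: {s, t}.

2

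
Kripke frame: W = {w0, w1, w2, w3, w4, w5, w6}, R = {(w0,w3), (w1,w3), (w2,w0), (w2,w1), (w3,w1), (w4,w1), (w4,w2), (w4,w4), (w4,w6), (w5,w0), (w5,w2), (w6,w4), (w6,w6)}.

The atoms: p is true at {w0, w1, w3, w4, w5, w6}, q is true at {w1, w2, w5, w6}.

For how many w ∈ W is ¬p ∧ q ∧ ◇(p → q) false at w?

w0: ¬p ∧ q is F, ◇(p → q) is F. ✗
w1: ¬p ∧ q is F, ◇(p → q) is F. ✗
w2: ¬p ∧ q is T, ◇(p → q) is T. ✓
w3: ¬p ∧ q is F, ◇(p → q) is T. ✗
w4: ¬p ∧ q is F, ◇(p → q) is T. ✗
w5: ¬p ∧ q is F, ◇(p → q) is T. ✗
w6: ¬p ∧ q is F, ◇(p → q) is T. ✗
Satisfying worlds: {w2}.
So ¬p ∧ q ∧ ◇(p → q) fails at the other 6 worlds.

6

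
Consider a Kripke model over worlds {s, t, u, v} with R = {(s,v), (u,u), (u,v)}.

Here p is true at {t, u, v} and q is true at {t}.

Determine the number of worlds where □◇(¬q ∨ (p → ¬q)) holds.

s: successors {v}; ◇(¬q ∨ (p → ¬q)) there: v:F. ✗
t: no successors, so □◇(¬q ∨ (p → ¬q)) holds vacuously. ✓
u: successors {u, v}; ◇(¬q ∨ (p → ¬q)) there: u:T, v:F. ✗
v: no successors, so □◇(¬q ∨ (p → ¬q)) holds vacuously. ✓
Satisfying worlds: {t, v}.

2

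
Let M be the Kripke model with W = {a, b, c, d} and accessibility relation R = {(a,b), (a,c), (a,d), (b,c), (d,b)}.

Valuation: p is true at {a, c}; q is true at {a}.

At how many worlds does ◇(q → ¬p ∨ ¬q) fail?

a: successors {b, c, d}; q → ¬p ∨ ¬q there: b:T, c:T, d:T. ✓
b: successors {c}; q → ¬p ∨ ¬q there: c:T. ✓
c: no successors, so ◇(q → ¬p ∨ ¬q) fails. ✗
d: successors {b}; q → ¬p ∨ ¬q there: b:T. ✓
Satisfying worlds: {a, b, d}.
So ◇(q → ¬p ∨ ¬q) fails at the other 1 world.

1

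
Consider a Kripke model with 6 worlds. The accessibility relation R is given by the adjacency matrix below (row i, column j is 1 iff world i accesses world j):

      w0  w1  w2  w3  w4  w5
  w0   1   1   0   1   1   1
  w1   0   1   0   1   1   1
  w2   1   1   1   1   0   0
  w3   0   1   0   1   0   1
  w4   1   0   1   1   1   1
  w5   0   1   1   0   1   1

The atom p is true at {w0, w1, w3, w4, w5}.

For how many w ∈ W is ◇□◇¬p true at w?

w0: successors {w0, w1, w3, w4, w5}; □◇¬p there: w0:F, w1:F, w3:F, w4:F, w5:F. ✗
w1: successors {w1, w3, w4, w5}; □◇¬p there: w1:F, w3:F, w4:F, w5:F. ✗
w2: successors {w0, w1, w2, w3}; □◇¬p there: w0:F, w1:F, w2:F, w3:F. ✗
w3: successors {w1, w3, w5}; □◇¬p there: w1:F, w3:F, w5:F. ✗
w4: successors {w0, w2, w3, w4, w5}; □◇¬p there: w0:F, w2:F, w3:F, w4:F, w5:F. ✗
w5: successors {w1, w2, w4, w5}; □◇¬p there: w1:F, w2:F, w4:F, w5:F. ✗
Satisfying worlds: ∅.

0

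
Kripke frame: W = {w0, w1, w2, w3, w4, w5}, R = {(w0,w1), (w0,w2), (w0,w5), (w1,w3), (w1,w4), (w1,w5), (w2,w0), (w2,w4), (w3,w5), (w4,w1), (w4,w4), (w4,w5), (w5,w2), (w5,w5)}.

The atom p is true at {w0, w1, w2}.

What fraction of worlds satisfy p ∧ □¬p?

w0: p is T, □¬p is F. ✗
w1: p is T, □¬p is T. ✓
w2: p is T, □¬p is F. ✗
w3: p is F, □¬p is T. ✗
w4: p is F, □¬p is F. ✗
w5: p is F, □¬p is F. ✗
That's 1 of 6 worlds, so 1/6.

1/6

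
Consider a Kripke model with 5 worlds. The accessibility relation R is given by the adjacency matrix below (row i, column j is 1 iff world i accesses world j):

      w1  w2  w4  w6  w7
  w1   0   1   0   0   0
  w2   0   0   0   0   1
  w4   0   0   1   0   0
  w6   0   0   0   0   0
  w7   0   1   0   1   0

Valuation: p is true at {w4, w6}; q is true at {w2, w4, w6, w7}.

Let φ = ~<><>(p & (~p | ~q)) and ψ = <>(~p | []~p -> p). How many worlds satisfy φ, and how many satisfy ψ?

5 and 2

For ~<><>(p & (~p | ~q)):
w1: <><>(p & (~p | ~q)) is F. ✓
w2: <><>(p & (~p | ~q)) is F. ✓
w4: <><>(p & (~p | ~q)) is F. ✓
w6: <><>(p & (~p | ~q)) is F. ✓
w7: <><>(p & (~p | ~q)) is F. ✓
— 5 worlds.
For <>(~p | []~p -> p):
w1: successors {w2}; ~p | []~p -> p there: w2:F. ✗
w2: successors {w7}; ~p | []~p -> p there: w7:F. ✗
w4: successors {w4}; ~p | []~p -> p there: w4:T. ✓
w6: no successors, so <>(~p | []~p -> p) fails. ✗
w7: successors {w2, w6}; ~p | []~p -> p there: w2:F, w6:T. ✓
— 2 worlds.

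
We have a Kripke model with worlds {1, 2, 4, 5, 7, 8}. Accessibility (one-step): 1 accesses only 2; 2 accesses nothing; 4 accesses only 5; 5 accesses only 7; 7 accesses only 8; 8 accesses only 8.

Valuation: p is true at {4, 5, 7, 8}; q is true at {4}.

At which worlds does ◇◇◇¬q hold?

{4, 5, 7, 8}

1: successors {2}; ◇◇¬q there: 2:F. ✗
2: no successors, so ◇◇◇¬q fails. ✗
4: successors {5}; ◇◇¬q there: 5:T. ✓
5: successors {7}; ◇◇¬q there: 7:T. ✓
7: successors {8}; ◇◇¬q there: 8:T. ✓
8: successors {8}; ◇◇¬q there: 8:T. ✓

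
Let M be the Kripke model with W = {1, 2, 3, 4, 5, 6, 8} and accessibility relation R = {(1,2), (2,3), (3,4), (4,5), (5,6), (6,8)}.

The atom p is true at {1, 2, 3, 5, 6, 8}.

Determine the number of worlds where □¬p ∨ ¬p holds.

3

1: □¬p is F, ¬p is F. ✗
2: □¬p is F, ¬p is F. ✗
3: □¬p is T, ¬p is F. ✓
4: □¬p is F, ¬p is T. ✓
5: □¬p is F, ¬p is F. ✗
6: □¬p is F, ¬p is F. ✗
8: □¬p is T, ¬p is F. ✓
Satisfying worlds: {3, 4, 8}.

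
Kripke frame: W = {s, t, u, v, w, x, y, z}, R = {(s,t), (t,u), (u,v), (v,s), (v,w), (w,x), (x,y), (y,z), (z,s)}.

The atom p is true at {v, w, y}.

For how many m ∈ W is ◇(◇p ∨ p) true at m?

s: successors {t}; ◇p ∨ p there: t:F. ✗
t: successors {u}; ◇p ∨ p there: u:T. ✓
u: successors {v}; ◇p ∨ p there: v:T. ✓
v: successors {s, w}; ◇p ∨ p there: s:F, w:T. ✓
w: successors {x}; ◇p ∨ p there: x:T. ✓
x: successors {y}; ◇p ∨ p there: y:T. ✓
y: successors {z}; ◇p ∨ p there: z:F. ✗
z: successors {s}; ◇p ∨ p there: s:F. ✗
Satisfying worlds: {t, u, v, w, x}.

5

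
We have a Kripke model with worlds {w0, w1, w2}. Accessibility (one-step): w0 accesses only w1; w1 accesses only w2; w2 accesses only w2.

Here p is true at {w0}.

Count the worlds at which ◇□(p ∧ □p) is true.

w0: successors {w1}; □(p ∧ □p) there: w1:F. ✗
w1: successors {w2}; □(p ∧ □p) there: w2:F. ✗
w2: successors {w2}; □(p ∧ □p) there: w2:F. ✗
Satisfying worlds: ∅.

0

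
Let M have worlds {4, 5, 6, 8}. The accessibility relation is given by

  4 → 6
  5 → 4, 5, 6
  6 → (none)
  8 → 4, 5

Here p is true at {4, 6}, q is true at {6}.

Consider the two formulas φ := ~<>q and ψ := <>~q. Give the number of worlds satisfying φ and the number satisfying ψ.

2 and 2

For ~<>q:
4: <>q is T. ✗
5: <>q is T. ✗
6: <>q is F. ✓
8: <>q is F. ✓
— 2 worlds.
For <>~q:
4: successors {6}; ~q there: 6:F. ✗
5: successors {4, 5, 6}; ~q there: 4:T, 5:T, 6:F. ✓
6: no successors, so <>~q fails. ✗
8: successors {4, 5}; ~q there: 4:T, 5:T. ✓
— 2 worlds.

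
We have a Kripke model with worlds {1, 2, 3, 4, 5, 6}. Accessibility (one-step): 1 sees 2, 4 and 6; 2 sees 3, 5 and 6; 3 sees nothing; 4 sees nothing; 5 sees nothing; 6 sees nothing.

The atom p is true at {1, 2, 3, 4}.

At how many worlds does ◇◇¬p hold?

1: successors {2, 4, 6}; ◇¬p there: 2:T, 4:F, 6:F. ✓
2: successors {3, 5, 6}; ◇¬p there: 3:F, 5:F, 6:F. ✗
3: no successors, so ◇◇¬p fails. ✗
4: no successors, so ◇◇¬p fails. ✗
5: no successors, so ◇◇¬p fails. ✗
6: no successors, so ◇◇¬p fails. ✗
Satisfying worlds: {1}.

1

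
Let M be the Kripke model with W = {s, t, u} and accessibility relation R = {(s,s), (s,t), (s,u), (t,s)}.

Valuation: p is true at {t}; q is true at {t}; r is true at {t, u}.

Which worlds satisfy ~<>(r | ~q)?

s: <>(r | ~q) is T. ✗
t: <>(r | ~q) is T. ✗
u: <>(r | ~q) is F. ✓

{u}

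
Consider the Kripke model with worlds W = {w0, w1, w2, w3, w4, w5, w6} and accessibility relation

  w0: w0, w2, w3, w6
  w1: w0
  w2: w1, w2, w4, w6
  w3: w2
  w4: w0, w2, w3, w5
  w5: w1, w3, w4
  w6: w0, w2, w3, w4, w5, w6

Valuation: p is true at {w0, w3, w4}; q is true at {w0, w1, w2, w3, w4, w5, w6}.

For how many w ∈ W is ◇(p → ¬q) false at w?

1

w0: successors {w0, w2, w3, w6}; p → ¬q there: w0:F, w2:T, w3:F, w6:T. ✓
w1: successors {w0}; p → ¬q there: w0:F. ✗
w2: successors {w1, w2, w4, w6}; p → ¬q there: w1:T, w2:T, w4:F, w6:T. ✓
w3: successors {w2}; p → ¬q there: w2:T. ✓
w4: successors {w0, w2, w3, w5}; p → ¬q there: w0:F, w2:T, w3:F, w5:T. ✓
w5: successors {w1, w3, w4}; p → ¬q there: w1:T, w3:F, w4:F. ✓
w6: successors {w0, w2, w3, w4, w5, w6}; p → ¬q there: w0:F, w2:T, w3:F, w4:F, w5:T, w6:T. ✓
Satisfying worlds: {w0, w2, w3, w4, w5, w6}.
So ◇(p → ¬q) fails at the other 1 world.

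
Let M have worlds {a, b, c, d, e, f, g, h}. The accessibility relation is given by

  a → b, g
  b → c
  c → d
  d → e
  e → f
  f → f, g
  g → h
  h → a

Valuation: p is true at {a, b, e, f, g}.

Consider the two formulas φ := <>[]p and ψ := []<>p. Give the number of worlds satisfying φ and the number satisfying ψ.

For <>[]p:
a: successors {b, g}; []p there: b:F, g:F. ✗
b: successors {c}; []p there: c:F. ✗
c: successors {d}; []p there: d:T. ✓
d: successors {e}; []p there: e:T. ✓
e: successors {f}; []p there: f:T. ✓
f: successors {f, g}; []p there: f:T, g:F. ✓
g: successors {h}; []p there: h:T. ✓
h: successors {a}; []p there: a:T. ✓
— 6 worlds.
For []<>p:
a: successors {b, g}; <>p there: b:F, g:F. ✗
b: successors {c}; <>p there: c:F. ✗
c: successors {d}; <>p there: d:T. ✓
d: successors {e}; <>p there: e:T. ✓
e: successors {f}; <>p there: f:T. ✓
f: successors {f, g}; <>p there: f:T, g:F. ✗
g: successors {h}; <>p there: h:T. ✓
h: successors {a}; <>p there: a:T. ✓
— 5 worlds.

6 and 5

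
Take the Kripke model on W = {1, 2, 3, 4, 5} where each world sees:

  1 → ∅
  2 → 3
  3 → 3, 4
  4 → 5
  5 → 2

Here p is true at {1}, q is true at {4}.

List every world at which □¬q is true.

{1, 2, 4, 5}

1: no successors, so □¬q holds vacuously. ✓
2: successors {3}; ¬q there: 3:T. ✓
3: successors {3, 4}; ¬q there: 3:T, 4:F. ✗
4: successors {5}; ¬q there: 5:T. ✓
5: successors {2}; ¬q there: 2:T. ✓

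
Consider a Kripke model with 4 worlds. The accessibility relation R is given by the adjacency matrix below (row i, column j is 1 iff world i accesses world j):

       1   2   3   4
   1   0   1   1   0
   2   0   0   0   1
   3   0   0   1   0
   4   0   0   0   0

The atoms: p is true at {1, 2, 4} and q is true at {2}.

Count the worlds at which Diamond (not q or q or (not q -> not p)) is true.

1: successors {2, 3}; not q or q or (not q -> not p) there: 2:T, 3:T. ✓
2: successors {4}; not q or q or (not q -> not p) there: 4:T. ✓
3: successors {3}; not q or q or (not q -> not p) there: 3:T. ✓
4: no successors, so Diamond (not q or q or (not q -> not p)) fails. ✗
Satisfying worlds: {1, 2, 3}.

3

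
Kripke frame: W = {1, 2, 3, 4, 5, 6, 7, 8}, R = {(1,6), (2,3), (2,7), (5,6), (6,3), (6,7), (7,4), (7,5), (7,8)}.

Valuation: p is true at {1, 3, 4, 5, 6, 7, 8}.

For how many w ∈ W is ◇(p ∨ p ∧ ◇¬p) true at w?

5

1: successors {6}; p ∨ p ∧ ◇¬p there: 6:T. ✓
2: successors {3, 7}; p ∨ p ∧ ◇¬p there: 3:T, 7:T. ✓
3: no successors, so ◇(p ∨ p ∧ ◇¬p) fails. ✗
4: no successors, so ◇(p ∨ p ∧ ◇¬p) fails. ✗
5: successors {6}; p ∨ p ∧ ◇¬p there: 6:T. ✓
6: successors {3, 7}; p ∨ p ∧ ◇¬p there: 3:T, 7:T. ✓
7: successors {4, 5, 8}; p ∨ p ∧ ◇¬p there: 4:T, 5:T, 8:T. ✓
8: no successors, so ◇(p ∨ p ∧ ◇¬p) fails. ✗
Satisfying worlds: {1, 2, 5, 6, 7}.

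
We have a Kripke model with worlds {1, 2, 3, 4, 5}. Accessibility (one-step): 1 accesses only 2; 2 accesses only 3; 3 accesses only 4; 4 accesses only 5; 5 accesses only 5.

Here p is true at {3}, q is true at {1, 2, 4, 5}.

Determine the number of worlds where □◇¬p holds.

1: successors {2}; ◇¬p there: 2:F. ✗
2: successors {3}; ◇¬p there: 3:T. ✓
3: successors {4}; ◇¬p there: 4:T. ✓
4: successors {5}; ◇¬p there: 5:T. ✓
5: successors {5}; ◇¬p there: 5:T. ✓
Satisfying worlds: {2, 3, 4, 5}.

4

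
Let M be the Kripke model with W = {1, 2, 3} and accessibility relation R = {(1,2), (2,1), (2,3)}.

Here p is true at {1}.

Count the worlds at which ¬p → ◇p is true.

2

1: ¬p is F, ◇p is F. ✓
2: ¬p is T, ◇p is T. ✓
3: ¬p is T, ◇p is F. ✗
Satisfying worlds: {1, 2}.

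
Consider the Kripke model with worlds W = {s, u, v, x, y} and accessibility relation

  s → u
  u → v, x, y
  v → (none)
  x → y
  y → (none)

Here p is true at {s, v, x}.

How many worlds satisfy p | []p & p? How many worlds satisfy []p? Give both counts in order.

3 and 2

For p | []p & p:
s: p is T, []p & p is F. ✓
u: p is F, []p & p is F. ✗
v: p is T, []p & p is T. ✓
x: p is T, []p & p is F. ✓
y: p is F, []p & p is F. ✗
— 3 worlds.
For []p:
s: successors {u}; p there: u:F. ✗
u: successors {v, x, y}; p there: v:T, x:T, y:F. ✗
v: no successors, so []p holds vacuously. ✓
x: successors {y}; p there: y:F. ✗
y: no successors, so []p holds vacuously. ✓
— 2 worlds.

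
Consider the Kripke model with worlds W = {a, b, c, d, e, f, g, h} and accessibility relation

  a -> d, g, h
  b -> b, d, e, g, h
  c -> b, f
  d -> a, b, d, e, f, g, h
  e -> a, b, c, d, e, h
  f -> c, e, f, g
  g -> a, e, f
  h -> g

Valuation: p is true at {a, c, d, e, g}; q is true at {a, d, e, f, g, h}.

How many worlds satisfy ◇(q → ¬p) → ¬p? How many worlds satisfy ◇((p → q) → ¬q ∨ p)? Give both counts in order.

3 and 8

For ◇(q → ¬p) → ¬p:
a: ◇(q → ¬p) is T, ¬p is F. ✗
b: ◇(q → ¬p) is T, ¬p is T. ✓
c: ◇(q → ¬p) is T, ¬p is F. ✗
d: ◇(q → ¬p) is T, ¬p is F. ✗
e: ◇(q → ¬p) is T, ¬p is F. ✗
f: ◇(q → ¬p) is T, ¬p is T. ✓
g: ◇(q → ¬p) is T, ¬p is F. ✗
h: ◇(q → ¬p) is F, ¬p is T. ✓
— 3 worlds.
For ◇((p → q) → ¬q ∨ p):
a: successors {d, g, h}; (p → q) → ¬q ∨ p there: d:T, g:T, h:F. ✓
b: successors {b, d, e, g, h}; (p → q) → ¬q ∨ p there: b:T, d:T, e:T, g:T, h:F. ✓
c: successors {b, f}; (p → q) → ¬q ∨ p there: b:T, f:F. ✓
d: successors {a, b, d, e, f, g, h}; (p → q) → ¬q ∨ p there: a:T, b:T, d:T, e:T, f:F, g:T, h:F. ✓
e: successors {a, b, c, d, e, h}; (p → q) → ¬q ∨ p there: a:T, b:T, c:T, d:T, e:T, h:F. ✓
f: successors {c, e, f, g}; (p → q) → ¬q ∨ p there: c:T, e:T, f:F, g:T. ✓
g: successors {a, e, f}; (p → q) → ¬q ∨ p there: a:T, e:T, f:F. ✓
h: successors {g}; (p → q) → ¬q ∨ p there: g:T. ✓
— 8 worlds.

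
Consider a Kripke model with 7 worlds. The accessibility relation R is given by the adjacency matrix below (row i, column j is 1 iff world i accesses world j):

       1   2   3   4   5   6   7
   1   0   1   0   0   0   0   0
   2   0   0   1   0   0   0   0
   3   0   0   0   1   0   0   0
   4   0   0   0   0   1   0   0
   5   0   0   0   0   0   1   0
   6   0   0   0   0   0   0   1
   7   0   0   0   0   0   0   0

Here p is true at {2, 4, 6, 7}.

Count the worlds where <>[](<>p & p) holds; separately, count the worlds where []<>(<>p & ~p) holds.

For <>[](<>p & p):
1: successors {2}; [](<>p & p) there: 2:F. ✗
2: successors {3}; [](<>p & p) there: 3:F. ✗
3: successors {4}; [](<>p & p) there: 4:F. ✗
4: successors {5}; [](<>p & p) there: 5:T. ✓
5: successors {6}; [](<>p & p) there: 6:F. ✗
6: successors {7}; [](<>p & p) there: 7:T. ✓
7: no successors, so <>[](<>p & p) fails. ✗
— 2 worlds.
For []<>(<>p & ~p):
1: successors {2}; <>(<>p & ~p) there: 2:T. ✓
2: successors {3}; <>(<>p & ~p) there: 3:F. ✗
3: successors {4}; <>(<>p & ~p) there: 4:T. ✓
4: successors {5}; <>(<>p & ~p) there: 5:F. ✗
5: successors {6}; <>(<>p & ~p) there: 6:F. ✗
6: successors {7}; <>(<>p & ~p) there: 7:F. ✗
7: no successors, so []<>(<>p & ~p) holds vacuously. ✓
— 3 worlds.

2 and 3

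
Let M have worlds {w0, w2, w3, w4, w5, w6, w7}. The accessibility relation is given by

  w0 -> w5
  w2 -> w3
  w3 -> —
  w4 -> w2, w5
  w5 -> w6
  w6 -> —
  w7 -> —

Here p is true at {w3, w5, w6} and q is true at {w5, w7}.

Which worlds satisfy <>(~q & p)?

{w2, w5}

w0: successors {w5}; ~q & p there: w5:F. ✗
w2: successors {w3}; ~q & p there: w3:T. ✓
w3: no successors, so <>(~q & p) fails. ✗
w4: successors {w2, w5}; ~q & p there: w2:F, w5:F. ✗
w5: successors {w6}; ~q & p there: w6:T. ✓
w6: no successors, so <>(~q & p) fails. ✗
w7: no successors, so <>(~q & p) fails. ✗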